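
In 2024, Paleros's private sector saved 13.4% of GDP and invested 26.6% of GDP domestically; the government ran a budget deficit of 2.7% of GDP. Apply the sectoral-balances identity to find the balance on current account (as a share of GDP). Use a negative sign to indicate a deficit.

-15.9

By the sectoral-balances identity, CA = (S_private - I) + (T - G).
Private balance = 13.4 - 26.6 = -13.2
Government balance (T - G) = -2.7
CA = -13.2 + (-2.7) = -15.9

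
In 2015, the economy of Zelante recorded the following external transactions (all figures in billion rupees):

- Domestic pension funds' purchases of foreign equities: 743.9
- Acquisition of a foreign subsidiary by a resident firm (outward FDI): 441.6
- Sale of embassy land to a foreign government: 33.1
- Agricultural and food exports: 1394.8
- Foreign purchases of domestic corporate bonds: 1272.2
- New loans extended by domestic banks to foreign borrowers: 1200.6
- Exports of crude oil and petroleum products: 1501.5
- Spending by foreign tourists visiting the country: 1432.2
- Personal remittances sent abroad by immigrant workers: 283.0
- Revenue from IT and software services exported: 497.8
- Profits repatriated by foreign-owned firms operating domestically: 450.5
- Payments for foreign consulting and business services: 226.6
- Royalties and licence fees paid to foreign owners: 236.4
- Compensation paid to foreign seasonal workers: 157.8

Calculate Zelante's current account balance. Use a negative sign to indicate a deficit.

Goods: 1501.5 + 1394.8 = 2896.3
Services: 497.8 + 1432.2 - 226.6 - 236.4 = 1467.0
Primary income: -450.5 - 157.8 = -608.3
Secondary income: -283.0
Current account = 2896.3 + 1467.0 + (-608.3) + (-283.0) = 3472.0
(Excluded from the current account — financial account: domestic pension funds' purchases of foreign equities 743.9, acquisition of a foreign subsidiary by a resident firm (outward FDI) 441.6, foreign purchases of domestic corporate bonds 1272.2, new loans extended by domestic banks to foreign borrowers 1200.6; capital account: sale of embassy land to a foreign government 33.1.)

3472.0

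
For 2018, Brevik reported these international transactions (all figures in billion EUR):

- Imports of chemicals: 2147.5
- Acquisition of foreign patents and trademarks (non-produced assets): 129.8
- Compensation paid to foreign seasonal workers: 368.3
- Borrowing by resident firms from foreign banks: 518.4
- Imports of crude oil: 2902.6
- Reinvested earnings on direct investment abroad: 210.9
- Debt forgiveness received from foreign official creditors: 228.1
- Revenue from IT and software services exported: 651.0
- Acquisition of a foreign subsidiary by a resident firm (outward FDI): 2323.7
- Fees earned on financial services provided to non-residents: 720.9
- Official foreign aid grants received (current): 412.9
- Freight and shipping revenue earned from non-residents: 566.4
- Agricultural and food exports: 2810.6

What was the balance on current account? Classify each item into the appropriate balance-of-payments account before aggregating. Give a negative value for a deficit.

-45.7

Goods: -2902.6 - 2147.5 + 2810.6 = -2239.5
Services: 651.0 + 720.9 + 566.4 = 1938.3
Primary income: 210.9 - 368.3 = -157.4
Secondary income: 412.9
Current account = (-2239.5) + 1938.3 + (-157.4) + 412.9 = -45.7
(Excluded from the current account — capital account: acquisition of foreign patents and trademarks (non-produced assets) 129.8, debt forgiveness received from foreign official creditors 228.1; financial account: borrowing by resident firms from foreign banks 518.4, acquisition of a foreign subsidiary by a resident firm (outward FDI) 2323.7.)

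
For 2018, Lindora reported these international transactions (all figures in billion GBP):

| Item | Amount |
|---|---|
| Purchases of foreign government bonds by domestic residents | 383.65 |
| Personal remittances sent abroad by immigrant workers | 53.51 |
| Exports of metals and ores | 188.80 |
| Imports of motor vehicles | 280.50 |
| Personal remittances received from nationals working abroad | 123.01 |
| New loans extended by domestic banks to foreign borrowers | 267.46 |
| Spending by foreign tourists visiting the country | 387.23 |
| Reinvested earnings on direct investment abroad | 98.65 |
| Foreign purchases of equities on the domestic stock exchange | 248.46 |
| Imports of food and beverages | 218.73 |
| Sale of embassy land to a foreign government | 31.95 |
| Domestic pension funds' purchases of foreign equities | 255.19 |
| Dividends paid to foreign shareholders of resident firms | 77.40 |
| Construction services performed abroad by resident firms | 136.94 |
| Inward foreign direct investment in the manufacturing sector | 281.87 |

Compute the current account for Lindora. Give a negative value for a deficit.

304.49

Goods: -280.50 + 188.80 - 218.73 = -310.43
Services: 136.94 + 387.23 = 524.17
Primary income: -77.40 + 98.65 = 21.25
Secondary income: 123.01 - 53.51 = 69.50
Current account = (-310.43) + 524.17 + 21.25 + 69.50 = 304.49
(Excluded from the current account — financial account: purchases of foreign government bonds by domestic residents 383.65, new loans extended by domestic banks to foreign borrowers 267.46, foreign purchases of equities on the domestic stock exchange 248.46, domestic pension funds' purchases of foreign equities 255.19, inward foreign direct investment in the manufacturing sector 281.87; capital account: sale of embassy land to a foreign government 31.95.)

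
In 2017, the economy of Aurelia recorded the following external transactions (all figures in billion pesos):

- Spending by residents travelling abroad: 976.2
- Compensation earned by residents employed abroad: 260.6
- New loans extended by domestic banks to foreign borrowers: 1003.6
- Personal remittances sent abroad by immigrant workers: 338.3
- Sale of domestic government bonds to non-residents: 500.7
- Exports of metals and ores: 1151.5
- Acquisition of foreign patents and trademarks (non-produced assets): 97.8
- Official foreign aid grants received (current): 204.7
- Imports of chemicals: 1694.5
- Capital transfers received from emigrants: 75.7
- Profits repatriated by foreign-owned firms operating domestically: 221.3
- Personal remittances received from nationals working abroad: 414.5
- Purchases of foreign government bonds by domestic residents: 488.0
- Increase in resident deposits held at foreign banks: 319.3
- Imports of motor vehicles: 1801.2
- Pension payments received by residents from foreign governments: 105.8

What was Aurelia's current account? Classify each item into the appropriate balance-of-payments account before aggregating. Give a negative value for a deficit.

Goods: -1694.5 + 1151.5 - 1801.2 = -2344.2
Services: -976.2
Primary income: -221.3 + 260.6 = 39.3
Secondary income: 414.5 + 204.7 - 338.3 + 105.8 = 386.7
Current account = (-2344.2) + (-976.2) + 39.3 + 386.7 = -2894.4
(Excluded from the current account — financial account: new loans extended by domestic banks to foreign borrowers 1003.6, sale of domestic government bonds to non-residents 500.7, purchases of foreign government bonds by domestic residents 488.0, increase in resident deposits held at foreign banks 319.3; capital account: acquisition of foreign patents and trademarks (non-produced assets) 97.8, capital transfers received from emigrants 75.7.)

-2894.4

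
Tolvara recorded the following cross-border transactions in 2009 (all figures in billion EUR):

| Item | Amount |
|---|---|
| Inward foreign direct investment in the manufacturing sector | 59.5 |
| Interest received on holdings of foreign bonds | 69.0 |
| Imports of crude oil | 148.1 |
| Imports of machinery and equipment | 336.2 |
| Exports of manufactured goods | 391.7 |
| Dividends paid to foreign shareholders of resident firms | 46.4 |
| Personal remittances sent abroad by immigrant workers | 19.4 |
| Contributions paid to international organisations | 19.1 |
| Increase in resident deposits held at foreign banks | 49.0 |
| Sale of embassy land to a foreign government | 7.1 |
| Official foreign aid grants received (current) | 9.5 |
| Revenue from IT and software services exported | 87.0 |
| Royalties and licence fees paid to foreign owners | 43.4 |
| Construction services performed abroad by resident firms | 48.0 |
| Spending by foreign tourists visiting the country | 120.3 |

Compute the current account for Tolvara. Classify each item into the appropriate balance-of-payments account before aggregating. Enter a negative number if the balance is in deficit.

Goods: -148.1 - 336.2 + 391.7 = -92.6
Services: -43.4 + 48.0 + 87.0 + 120.3 = 211.9
Primary income: 69.0 - 46.4 = 22.6
Secondary income: -19.1 + 9.5 - 19.4 = -29.0
Current account = (-92.6) + 211.9 + 22.6 + (-29.0) = 112.9
(Excluded from the current account — financial account: inward foreign direct investment in the manufacturing sector 59.5, increase in resident deposits held at foreign banks 49.0; capital account: sale of embassy land to a foreign government 7.1.)

112.9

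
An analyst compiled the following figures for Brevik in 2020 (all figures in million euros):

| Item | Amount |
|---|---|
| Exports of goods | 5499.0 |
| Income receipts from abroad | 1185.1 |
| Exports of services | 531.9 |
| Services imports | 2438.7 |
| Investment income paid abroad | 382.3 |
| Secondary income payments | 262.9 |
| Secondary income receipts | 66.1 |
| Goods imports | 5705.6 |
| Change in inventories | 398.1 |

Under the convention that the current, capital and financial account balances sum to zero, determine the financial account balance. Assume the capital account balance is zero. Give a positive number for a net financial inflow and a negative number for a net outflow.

Goods balance = 5499.0 - 5705.6 = -206.6
Services balance = 531.9 - 2438.7 = -1906.8
Trade balance (goods + services) = -206.6 + (-1906.8) = -2113.4
Net primary income = 1185.1 - 382.3 = 802.8
Net secondary income = 66.1 - 262.9 = -196.8
Current account = -2113.4 + 802.8 + (-196.8) = -1507.4
Financial account = -(-1507.4) = 1507.4

1507.4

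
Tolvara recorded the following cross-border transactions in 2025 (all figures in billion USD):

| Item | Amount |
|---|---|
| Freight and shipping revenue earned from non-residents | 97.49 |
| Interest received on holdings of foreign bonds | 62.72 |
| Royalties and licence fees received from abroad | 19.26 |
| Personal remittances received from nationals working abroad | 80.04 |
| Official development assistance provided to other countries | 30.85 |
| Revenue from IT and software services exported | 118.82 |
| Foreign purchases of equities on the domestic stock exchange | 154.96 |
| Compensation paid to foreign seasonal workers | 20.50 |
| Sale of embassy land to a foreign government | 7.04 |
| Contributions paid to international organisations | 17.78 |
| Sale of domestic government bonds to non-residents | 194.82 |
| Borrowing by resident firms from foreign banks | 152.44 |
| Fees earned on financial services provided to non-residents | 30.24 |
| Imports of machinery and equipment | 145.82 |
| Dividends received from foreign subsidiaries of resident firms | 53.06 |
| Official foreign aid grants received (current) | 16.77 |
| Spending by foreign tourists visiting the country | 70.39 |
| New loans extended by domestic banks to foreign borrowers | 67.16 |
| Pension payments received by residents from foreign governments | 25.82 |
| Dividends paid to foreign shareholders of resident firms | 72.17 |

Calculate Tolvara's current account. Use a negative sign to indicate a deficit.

Goods: -145.82
Services: 97.49 + 70.39 + 30.24 + 19.26 + 118.82 = 336.20
Primary income: 53.06 - 72.17 - 20.50 + 62.72 = 23.11
Secondary income: 16.77 - 30.85 - 17.78 + 25.82 + 80.04 = 74.00
Current account = (-145.82) + 336.20 + 23.11 + 74.00 = 287.49
(Excluded from the current account — financial account: foreign purchases of equities on the domestic stock exchange 154.96, sale of domestic government bonds to non-residents 194.82, borrowing by resident firms from foreign banks 152.44, new loans extended by domestic banks to foreign borrowers 67.16; capital account: sale of embassy land to a foreign government 7.04.)

287.49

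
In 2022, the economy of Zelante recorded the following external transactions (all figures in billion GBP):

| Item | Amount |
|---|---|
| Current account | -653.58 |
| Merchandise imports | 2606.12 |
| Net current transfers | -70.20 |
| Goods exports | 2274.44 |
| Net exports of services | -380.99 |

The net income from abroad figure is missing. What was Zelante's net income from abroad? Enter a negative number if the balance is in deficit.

129.29

Current account = goods balance + services balance + net primary income + net secondary income
Sum of the known components = -782.87
Net income from abroad = CA - (known components) = -653.58 - (-782.87) = 129.29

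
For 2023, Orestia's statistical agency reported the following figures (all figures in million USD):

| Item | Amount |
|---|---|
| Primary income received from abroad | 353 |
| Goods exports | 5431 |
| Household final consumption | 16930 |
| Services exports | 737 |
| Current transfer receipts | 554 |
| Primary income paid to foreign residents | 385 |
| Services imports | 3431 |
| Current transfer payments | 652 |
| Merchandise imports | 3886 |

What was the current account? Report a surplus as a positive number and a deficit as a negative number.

Goods balance = 5431 - 3886 = 1545
Services balance = 737 - 3431 = -2694
Trade balance (goods + services) = 1545 + (-2694) = -1149
Net primary income = 353 - 385 = -32
Net secondary income = 554 - 652 = -98
Current account = -1149 + (-32) + (-98) = -1279

-1279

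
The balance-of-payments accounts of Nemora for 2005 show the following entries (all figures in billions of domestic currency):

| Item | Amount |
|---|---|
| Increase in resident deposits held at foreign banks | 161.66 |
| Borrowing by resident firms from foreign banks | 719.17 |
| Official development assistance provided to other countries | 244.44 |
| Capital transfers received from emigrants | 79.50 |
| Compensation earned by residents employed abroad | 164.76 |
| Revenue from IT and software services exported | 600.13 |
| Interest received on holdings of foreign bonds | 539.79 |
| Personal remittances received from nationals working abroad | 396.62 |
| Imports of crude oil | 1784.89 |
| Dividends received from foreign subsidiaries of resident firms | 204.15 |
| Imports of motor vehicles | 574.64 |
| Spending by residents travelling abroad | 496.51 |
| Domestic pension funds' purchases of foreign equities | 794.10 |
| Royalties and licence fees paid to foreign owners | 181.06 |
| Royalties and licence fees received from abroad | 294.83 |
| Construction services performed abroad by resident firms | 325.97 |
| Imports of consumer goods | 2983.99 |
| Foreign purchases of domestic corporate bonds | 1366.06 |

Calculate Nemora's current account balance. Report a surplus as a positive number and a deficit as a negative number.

Goods: -1784.89 - 2983.99 - 574.64 = -5343.52
Services: -181.06 - 496.51 + 600.13 + 325.97 + 294.83 = 543.36
Primary income: 164.76 + 539.79 + 204.15 = 908.70
Secondary income: -244.44 + 396.62 = 152.18
Current account = (-5343.52) + 543.36 + 908.70 + 152.18 = -3739.28
(Excluded from the current account — financial account: increase in resident deposits held at foreign banks 161.66, borrowing by resident firms from foreign banks 719.17, domestic pension funds' purchases of foreign equities 794.10, foreign purchases of domestic corporate bonds 1366.06; capital account: capital transfers received from emigrants 79.50.)

-3739.28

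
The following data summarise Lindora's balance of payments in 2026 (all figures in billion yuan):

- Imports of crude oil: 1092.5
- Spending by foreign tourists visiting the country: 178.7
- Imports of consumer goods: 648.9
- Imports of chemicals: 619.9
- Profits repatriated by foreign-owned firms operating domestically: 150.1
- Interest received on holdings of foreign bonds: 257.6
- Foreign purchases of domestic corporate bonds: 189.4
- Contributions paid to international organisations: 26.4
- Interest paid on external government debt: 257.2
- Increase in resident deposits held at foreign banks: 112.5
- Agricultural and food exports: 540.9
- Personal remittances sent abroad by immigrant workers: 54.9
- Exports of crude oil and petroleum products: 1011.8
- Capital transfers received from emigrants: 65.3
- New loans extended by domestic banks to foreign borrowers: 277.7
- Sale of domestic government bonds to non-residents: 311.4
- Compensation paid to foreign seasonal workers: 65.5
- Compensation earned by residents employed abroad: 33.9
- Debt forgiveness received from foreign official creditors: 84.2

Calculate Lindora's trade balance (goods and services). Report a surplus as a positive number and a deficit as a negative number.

-629.9

Goods: -619.9 - 1092.5 + 1011.8 + 540.9 - 648.9 = -808.6
Services: 178.7
Trade balance = -808.6 + 178.7 = -629.9
(Excluded from the trade balance — primary income: profits repatriated by foreign-owned firms operating domestically 150.1, interest received on holdings of foreign bonds 257.6, interest paid on external government debt 257.2, compensation paid to foreign seasonal workers 65.5, compensation earned by residents employed abroad 33.9; financial account: foreign purchases of domestic corporate bonds 189.4, increase in resident deposits held at foreign banks 112.5, new loans extended by domestic banks to foreign borrowers 277.7, sale of domestic government bonds to non-residents 311.4; secondary income: contributions paid to international organisations 26.4, personal remittances sent abroad by immigrant workers 54.9; capital account: capital transfers received from emigrants 65.3, debt forgiveness received from foreign official creditors 84.2.)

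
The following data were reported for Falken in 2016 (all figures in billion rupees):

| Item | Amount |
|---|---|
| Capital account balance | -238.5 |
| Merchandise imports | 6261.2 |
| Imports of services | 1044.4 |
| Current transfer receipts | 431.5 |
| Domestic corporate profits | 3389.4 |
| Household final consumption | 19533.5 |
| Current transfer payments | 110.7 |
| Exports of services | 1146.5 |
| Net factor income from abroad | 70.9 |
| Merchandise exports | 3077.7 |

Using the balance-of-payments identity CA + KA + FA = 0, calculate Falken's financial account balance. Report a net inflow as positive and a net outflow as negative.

Goods balance = 3077.7 - 6261.2 = -3183.5
Services balance = 1146.5 - 1044.4 = 102.1
Trade balance (goods + services) = -3183.5 + 102.1 = -3081.4
Net primary income = 70.9
Net secondary income = 431.5 - 110.7 = 320.8
Current account = -3081.4 + 70.9 + 320.8 = -2689.7
Financial account = -(-2689.7 + (-238.5)) = 2928.2

2928.2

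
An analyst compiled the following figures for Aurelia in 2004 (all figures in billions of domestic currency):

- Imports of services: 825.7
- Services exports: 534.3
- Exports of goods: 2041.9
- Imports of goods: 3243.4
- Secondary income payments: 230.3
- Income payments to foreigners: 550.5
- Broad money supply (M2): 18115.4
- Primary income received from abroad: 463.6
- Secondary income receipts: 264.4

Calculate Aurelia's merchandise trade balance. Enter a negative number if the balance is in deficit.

Goods balance = 2041.9 - 3243.4 = -1201.5

-1201.5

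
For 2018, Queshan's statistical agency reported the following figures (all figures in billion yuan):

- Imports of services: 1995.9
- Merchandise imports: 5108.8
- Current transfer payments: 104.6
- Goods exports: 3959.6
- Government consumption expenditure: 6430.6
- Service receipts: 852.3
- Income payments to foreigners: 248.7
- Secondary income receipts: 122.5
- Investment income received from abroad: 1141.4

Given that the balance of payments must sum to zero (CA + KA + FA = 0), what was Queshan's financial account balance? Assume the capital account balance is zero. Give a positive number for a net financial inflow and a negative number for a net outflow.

Goods balance = 3959.6 - 5108.8 = -1149.2
Services balance = 852.3 - 1995.9 = -1143.6
Trade balance (goods + services) = -1149.2 + (-1143.6) = -2292.8
Net primary income = 1141.4 - 248.7 = 892.7
Net secondary income = 122.5 - 104.6 = 17.9
Current account = -2292.8 + 892.7 + 17.9 = -1382.2
Financial account = -(-1382.2) = 1382.2

1382.2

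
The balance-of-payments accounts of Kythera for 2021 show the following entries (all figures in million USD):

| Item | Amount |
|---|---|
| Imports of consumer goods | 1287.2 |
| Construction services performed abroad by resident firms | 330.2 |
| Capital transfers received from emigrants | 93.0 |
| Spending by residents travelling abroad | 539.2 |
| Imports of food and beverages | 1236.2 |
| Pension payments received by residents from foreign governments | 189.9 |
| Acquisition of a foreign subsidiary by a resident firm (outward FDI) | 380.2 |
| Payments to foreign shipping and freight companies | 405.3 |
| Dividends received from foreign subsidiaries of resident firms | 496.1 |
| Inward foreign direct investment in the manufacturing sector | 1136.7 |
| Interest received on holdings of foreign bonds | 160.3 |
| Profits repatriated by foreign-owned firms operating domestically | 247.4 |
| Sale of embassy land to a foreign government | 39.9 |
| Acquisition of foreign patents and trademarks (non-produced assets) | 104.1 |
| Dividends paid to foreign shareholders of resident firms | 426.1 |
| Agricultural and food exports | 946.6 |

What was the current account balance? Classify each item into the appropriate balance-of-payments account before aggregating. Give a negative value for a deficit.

Goods: -1236.2 + 946.6 - 1287.2 = -1576.8
Services: 330.2 - 539.2 - 405.3 = -614.3
Primary income: -426.1 + 160.3 + 496.1 - 247.4 = -17.1
Secondary income: 189.9
Current account = (-1576.8) + (-614.3) + (-17.1) + 189.9 = -2018.3
(Excluded from the current account — capital account: capital transfers received from emigrants 93.0, sale of embassy land to a foreign government 39.9, acquisition of foreign patents and trademarks (non-produced assets) 104.1; financial account: acquisition of a foreign subsidiary by a resident firm (outward FDI) 380.2, inward foreign direct investment in the manufacturing sector 1136.7.)

-2018.3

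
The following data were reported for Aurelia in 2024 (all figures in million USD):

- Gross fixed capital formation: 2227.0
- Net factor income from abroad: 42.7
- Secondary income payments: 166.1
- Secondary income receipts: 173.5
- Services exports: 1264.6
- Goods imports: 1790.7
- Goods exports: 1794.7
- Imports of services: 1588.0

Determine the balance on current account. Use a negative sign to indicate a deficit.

-269.3

Goods balance = 1794.7 - 1790.7 = 4.0
Services balance = 1264.6 - 1588.0 = -323.4
Trade balance (goods + services) = 4.0 + (-323.4) = -319.4
Net primary income = 42.7
Net secondary income = 173.5 - 166.1 = 7.4
Current account = -319.4 + 42.7 + 7.4 = -269.3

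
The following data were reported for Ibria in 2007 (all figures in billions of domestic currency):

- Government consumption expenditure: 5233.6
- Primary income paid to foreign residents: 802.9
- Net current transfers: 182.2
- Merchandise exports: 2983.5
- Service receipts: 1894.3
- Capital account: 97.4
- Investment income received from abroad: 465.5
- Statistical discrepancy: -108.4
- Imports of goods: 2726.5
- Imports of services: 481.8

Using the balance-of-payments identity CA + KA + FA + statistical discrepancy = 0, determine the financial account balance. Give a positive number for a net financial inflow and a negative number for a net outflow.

-1503.3

Goods balance = 2983.5 - 2726.5 = 257.0
Services balance = 1894.3 - 481.8 = 1412.5
Trade balance (goods + services) = 257.0 + 1412.5 = 1669.5
Net primary income = 465.5 - 802.9 = -337.4
Net secondary income = 182.2
Current account = 1669.5 + (-337.4) + 182.2 = 1514.3
Financial account = -(1514.3 + 97.4 + (-108.4)) = -1503.3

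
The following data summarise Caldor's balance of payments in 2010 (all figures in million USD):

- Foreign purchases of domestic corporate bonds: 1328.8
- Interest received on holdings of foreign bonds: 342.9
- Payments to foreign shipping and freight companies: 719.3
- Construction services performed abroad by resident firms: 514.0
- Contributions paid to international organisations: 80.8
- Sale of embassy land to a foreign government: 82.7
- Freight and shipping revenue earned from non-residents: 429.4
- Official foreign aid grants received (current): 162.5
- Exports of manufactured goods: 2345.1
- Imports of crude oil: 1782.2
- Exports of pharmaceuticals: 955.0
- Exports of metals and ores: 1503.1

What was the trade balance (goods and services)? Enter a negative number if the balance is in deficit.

3245.1

Goods: 1503.1 + 2345.1 + 955.0 - 1782.2 = 3021.0
Services: -719.3 + 429.4 + 514.0 = 224.1
Trade balance = 3021.0 + 224.1 = 3245.1
(Excluded from the trade balance — financial account: foreign purchases of domestic corporate bonds 1328.8; primary income: interest received on holdings of foreign bonds 342.9; secondary income: contributions paid to international organisations 80.8, official foreign aid grants received (current) 162.5; capital account: sale of embassy land to a foreign government 82.7.)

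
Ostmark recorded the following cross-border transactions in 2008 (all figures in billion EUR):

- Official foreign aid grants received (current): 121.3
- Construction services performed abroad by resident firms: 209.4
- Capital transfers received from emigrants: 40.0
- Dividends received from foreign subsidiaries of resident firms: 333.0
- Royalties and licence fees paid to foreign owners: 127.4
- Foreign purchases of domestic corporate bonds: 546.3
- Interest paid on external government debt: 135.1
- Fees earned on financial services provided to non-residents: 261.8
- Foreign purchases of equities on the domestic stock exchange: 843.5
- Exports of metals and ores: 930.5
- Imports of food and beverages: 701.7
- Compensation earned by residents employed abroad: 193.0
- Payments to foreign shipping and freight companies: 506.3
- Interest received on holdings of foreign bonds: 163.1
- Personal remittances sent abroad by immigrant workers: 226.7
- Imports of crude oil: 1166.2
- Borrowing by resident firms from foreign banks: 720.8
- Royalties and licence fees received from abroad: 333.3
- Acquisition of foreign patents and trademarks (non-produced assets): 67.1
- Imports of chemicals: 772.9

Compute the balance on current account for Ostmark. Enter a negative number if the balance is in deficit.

-1090.9

Goods: -772.9 - 701.7 + 930.5 - 1166.2 = -1710.3
Services: 333.3 - 506.3 - 127.4 + 209.4 + 261.8 = 170.8
Primary income: 163.1 - 135.1 + 193.0 + 333.0 = 554.0
Secondary income: 121.3 - 226.7 = -105.4
Current account = (-1710.3) + 170.8 + 554.0 + (-105.4) = -1090.9
(Excluded from the current account — capital account: capital transfers received from emigrants 40.0, acquisition of foreign patents and trademarks (non-produced assets) 67.1; financial account: foreign purchases of domestic corporate bonds 546.3, foreign purchases of equities on the domestic stock exchange 843.5, borrowing by resident firms from foreign banks 720.8.)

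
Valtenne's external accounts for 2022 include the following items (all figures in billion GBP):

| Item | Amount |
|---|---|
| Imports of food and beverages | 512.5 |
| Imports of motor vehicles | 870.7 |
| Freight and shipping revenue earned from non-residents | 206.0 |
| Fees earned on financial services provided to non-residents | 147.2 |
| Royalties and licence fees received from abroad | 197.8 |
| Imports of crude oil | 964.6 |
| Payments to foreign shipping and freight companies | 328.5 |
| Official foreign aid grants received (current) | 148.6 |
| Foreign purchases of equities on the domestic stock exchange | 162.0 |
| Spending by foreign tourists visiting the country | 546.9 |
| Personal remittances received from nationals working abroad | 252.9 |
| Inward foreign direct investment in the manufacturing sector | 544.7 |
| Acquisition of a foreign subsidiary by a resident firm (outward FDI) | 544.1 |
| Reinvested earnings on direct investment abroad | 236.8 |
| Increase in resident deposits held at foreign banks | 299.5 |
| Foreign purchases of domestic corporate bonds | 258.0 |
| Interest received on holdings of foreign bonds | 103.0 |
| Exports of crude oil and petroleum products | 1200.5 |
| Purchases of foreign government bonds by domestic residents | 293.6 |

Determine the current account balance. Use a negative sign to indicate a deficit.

Goods: -512.5 + 1200.5 - 964.6 - 870.7 = -1147.3
Services: 197.8 + 147.2 + 206.0 - 328.5 + 546.9 = 769.4
Primary income: 103.0 + 236.8 = 339.8
Secondary income: 252.9 + 148.6 = 401.5
Current account = (-1147.3) + 769.4 + 339.8 + 401.5 = 363.4
(Excluded from the current account — financial account: foreign purchases of equities on the domestic stock exchange 162.0, inward foreign direct investment in the manufacturing sector 544.7, acquisition of a foreign subsidiary by a resident firm (outward FDI) 544.1, increase in resident deposits held at foreign banks 299.5, foreign purchases of domestic corporate bonds 258.0, purchases of foreign government bonds by domestic residents 293.6.)

363.4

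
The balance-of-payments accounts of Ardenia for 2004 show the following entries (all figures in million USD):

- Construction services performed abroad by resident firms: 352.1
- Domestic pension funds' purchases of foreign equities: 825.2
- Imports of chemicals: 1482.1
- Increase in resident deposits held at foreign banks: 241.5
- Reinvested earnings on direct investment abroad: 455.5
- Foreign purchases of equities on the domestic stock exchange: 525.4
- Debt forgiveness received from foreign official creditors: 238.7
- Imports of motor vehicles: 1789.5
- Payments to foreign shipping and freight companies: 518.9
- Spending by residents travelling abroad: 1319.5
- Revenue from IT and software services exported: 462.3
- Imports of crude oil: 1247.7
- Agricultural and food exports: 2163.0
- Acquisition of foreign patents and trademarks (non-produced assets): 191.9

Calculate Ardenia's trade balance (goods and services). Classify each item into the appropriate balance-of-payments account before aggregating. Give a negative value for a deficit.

Goods: -1247.7 + 2163.0 - 1482.1 - 1789.5 = -2356.3
Services: 352.1 - 518.9 + 462.3 - 1319.5 = -1024.0
Trade balance = -2356.3 + (-1024.0) = -3380.3
(Excluded from the trade balance — financial account: domestic pension funds' purchases of foreign equities 825.2, increase in resident deposits held at foreign banks 241.5, foreign purchases of equities on the domestic stock exchange 525.4; primary income: reinvested earnings on direct investment abroad 455.5; capital account: debt forgiveness received from foreign official creditors 238.7, acquisition of foreign patents and trademarks (non-produced assets) 191.9.)

-3380.3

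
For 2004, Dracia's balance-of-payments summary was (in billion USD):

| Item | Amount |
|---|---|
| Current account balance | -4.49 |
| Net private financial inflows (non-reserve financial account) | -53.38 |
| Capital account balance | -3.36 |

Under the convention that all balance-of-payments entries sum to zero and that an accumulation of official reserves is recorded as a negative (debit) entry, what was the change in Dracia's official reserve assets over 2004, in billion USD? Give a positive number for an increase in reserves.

Official reserve transactions balance = -((-4.49) + (-3.36) + (-53.38)) = 61.23
An accumulation of reserves is recorded as a debit (negative entry), so the change in the stock of reserves is the negative of that balance.
Change in official reserves = -(61.23) = -61.23

-61.23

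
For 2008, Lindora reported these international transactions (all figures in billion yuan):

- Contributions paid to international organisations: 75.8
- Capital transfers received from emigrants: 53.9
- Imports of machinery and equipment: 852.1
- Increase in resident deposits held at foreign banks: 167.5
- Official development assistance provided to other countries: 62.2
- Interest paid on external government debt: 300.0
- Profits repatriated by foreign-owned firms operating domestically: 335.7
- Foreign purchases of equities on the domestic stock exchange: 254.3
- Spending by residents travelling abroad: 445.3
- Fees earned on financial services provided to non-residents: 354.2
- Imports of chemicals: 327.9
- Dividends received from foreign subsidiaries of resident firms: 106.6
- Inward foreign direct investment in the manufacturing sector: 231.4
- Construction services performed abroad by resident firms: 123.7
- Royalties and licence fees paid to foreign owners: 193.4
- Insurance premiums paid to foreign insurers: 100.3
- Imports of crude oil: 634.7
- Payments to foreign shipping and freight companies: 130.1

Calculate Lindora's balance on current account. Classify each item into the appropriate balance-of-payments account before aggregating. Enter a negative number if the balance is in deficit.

-2873.0

Goods: -327.9 - 634.7 - 852.1 = -1814.7
Services: -445.3 + 354.2 + 123.7 - 193.4 - 100.3 - 130.1 = -391.2
Primary income: 106.6 - 300.0 - 335.7 = -529.1
Secondary income: -62.2 - 75.8 = -138.0
Current account = (-1814.7) + (-391.2) + (-529.1) + (-138.0) = -2873.0
(Excluded from the current account — capital account: capital transfers received from emigrants 53.9; financial account: increase in resident deposits held at foreign banks 167.5, foreign purchases of equities on the domestic stock exchange 254.3, inward foreign direct investment in the manufacturing sector 231.4.)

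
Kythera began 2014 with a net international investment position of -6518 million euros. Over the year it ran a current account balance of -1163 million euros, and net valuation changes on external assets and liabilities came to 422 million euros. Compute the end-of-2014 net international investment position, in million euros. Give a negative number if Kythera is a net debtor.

-7259

Change in NIIP = current account + net valuation change = -1163 + 422 = -741
End-of-year NIIP = -6518 + (-741) = -7259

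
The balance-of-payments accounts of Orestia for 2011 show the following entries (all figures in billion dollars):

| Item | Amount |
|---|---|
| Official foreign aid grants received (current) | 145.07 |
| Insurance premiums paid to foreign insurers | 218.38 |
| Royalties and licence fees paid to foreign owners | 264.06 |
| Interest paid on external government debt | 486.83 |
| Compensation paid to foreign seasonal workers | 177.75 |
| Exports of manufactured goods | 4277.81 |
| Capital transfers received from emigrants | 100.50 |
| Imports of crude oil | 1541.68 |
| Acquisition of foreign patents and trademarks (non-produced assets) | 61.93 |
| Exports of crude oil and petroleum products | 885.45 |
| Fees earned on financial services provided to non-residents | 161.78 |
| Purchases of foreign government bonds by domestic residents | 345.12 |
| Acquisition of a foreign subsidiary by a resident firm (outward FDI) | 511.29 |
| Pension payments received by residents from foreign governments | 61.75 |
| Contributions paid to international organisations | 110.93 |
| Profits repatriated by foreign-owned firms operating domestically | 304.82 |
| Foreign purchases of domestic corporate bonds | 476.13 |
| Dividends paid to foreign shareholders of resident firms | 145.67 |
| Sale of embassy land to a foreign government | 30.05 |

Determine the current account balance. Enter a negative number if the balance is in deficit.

2281.74

Goods: 4277.81 - 1541.68 + 885.45 = 3621.58
Services: -218.38 - 264.06 + 161.78 = -320.66
Primary income: -304.82 - 486.83 - 177.75 - 145.67 = -1115.07
Secondary income: -110.93 + 61.75 + 145.07 = 95.89
Current account = 3621.58 + (-320.66) + (-1115.07) + 95.89 = 2281.74
(Excluded from the current account — capital account: capital transfers received from emigrants 100.50, acquisition of foreign patents and trademarks (non-produced assets) 61.93, sale of embassy land to a foreign government 30.05; financial account: purchases of foreign government bonds by domestic residents 345.12, acquisition of a foreign subsidiary by a resident firm (outward FDI) 511.29, foreign purchases of domestic corporate bonds 476.13.)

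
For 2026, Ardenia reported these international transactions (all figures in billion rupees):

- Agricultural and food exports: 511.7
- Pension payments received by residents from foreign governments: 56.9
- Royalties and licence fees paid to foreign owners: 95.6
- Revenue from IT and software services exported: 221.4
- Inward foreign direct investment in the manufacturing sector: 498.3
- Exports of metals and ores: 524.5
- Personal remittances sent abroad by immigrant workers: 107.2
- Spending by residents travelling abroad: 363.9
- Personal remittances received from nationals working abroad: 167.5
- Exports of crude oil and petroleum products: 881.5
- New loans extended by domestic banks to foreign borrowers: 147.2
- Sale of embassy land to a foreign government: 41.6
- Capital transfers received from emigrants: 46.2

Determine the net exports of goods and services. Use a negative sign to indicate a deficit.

1679.6

Goods: 511.7 + 881.5 + 524.5 = 1917.7
Services: -95.6 - 363.9 + 221.4 = -238.1
Trade balance = 1917.7 + (-238.1) = 1679.6
(Excluded from the trade balance — secondary income: pension payments received by residents from foreign governments 56.9, personal remittances sent abroad by immigrant workers 107.2, personal remittances received from nationals working abroad 167.5; financial account: inward foreign direct investment in the manufacturing sector 498.3, new loans extended by domestic banks to foreign borrowers 147.2; capital account: sale of embassy land to a foreign government 41.6, capital transfers received from emigrants 46.2.)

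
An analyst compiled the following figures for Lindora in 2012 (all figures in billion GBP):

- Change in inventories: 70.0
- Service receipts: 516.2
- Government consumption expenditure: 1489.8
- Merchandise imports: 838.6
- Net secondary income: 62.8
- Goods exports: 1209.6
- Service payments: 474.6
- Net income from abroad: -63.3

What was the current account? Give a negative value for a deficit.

412.1

Goods balance = 1209.6 - 838.6 = 371.0
Services balance = 516.2 - 474.6 = 41.6
Trade balance (goods + services) = 371.0 + 41.6 = 412.6
Net primary income = -63.3
Net secondary income = 62.8
Current account = 412.6 + (-63.3) + 62.8 = 412.1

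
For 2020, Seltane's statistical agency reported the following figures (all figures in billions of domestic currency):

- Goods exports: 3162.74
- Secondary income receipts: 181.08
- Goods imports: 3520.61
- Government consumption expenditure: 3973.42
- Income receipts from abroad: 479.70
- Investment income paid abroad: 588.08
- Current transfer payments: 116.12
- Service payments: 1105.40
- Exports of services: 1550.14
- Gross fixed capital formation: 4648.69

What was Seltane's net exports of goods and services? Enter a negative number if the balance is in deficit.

86.87

Goods balance = 3162.74 - 3520.61 = -357.87
Services balance = 1550.14 - 1105.40 = 444.74
Trade balance (goods + services) = -357.87 + 444.74 = 86.87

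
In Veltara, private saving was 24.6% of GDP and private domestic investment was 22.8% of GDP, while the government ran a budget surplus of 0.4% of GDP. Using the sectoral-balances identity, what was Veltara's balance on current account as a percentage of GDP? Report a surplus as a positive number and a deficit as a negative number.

By the sectoral-balances identity, CA = (S_private - I) + (T - G).
Private balance = 24.6 - 22.8 = 1.8
Government balance (T - G) = 0.4
CA = 1.8 + 0.4 = 2.2

2.2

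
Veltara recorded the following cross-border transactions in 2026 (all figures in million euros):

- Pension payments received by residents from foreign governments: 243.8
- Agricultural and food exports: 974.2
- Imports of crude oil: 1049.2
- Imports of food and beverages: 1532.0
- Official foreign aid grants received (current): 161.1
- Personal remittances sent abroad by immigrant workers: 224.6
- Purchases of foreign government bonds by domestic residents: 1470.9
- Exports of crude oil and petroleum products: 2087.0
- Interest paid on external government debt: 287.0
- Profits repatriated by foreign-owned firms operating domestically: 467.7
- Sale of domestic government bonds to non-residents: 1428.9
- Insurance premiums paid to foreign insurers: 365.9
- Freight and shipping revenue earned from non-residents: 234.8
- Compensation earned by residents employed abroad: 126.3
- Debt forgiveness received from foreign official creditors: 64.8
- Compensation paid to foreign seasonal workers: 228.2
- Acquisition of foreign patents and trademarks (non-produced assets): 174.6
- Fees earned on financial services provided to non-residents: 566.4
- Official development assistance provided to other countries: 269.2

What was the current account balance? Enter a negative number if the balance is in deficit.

-30.2

Goods: 2087.0 - 1532.0 + 974.2 - 1049.2 = 480.0
Services: -365.9 + 234.8 + 566.4 = 435.3
Primary income: 126.3 - 287.0 - 228.2 - 467.7 = -856.6
Secondary income: -269.2 - 224.6 + 243.8 + 161.1 = -88.9
Current account = 480.0 + 435.3 + (-856.6) + (-88.9) = -30.2
(Excluded from the current account — financial account: purchases of foreign government bonds by domestic residents 1470.9, sale of domestic government bonds to non-residents 1428.9; capital account: debt forgiveness received from foreign official creditors 64.8, acquisition of foreign patents and trademarks (non-produced assets) 174.6.)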